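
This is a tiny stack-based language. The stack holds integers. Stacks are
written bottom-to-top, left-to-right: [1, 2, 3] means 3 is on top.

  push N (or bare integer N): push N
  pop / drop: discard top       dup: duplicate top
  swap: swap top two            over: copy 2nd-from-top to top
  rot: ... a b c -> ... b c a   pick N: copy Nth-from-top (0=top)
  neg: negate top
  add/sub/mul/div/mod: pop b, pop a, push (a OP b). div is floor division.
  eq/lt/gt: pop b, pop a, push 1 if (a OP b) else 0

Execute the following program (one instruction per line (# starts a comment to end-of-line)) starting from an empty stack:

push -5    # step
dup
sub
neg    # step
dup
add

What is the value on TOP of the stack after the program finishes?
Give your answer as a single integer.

Answer: 0

Derivation:
After 'push -5': [-5]
After 'dup': [-5, -5]
After 'sub': [0]
After 'neg': [0]
After 'dup': [0, 0]
After 'add': [0]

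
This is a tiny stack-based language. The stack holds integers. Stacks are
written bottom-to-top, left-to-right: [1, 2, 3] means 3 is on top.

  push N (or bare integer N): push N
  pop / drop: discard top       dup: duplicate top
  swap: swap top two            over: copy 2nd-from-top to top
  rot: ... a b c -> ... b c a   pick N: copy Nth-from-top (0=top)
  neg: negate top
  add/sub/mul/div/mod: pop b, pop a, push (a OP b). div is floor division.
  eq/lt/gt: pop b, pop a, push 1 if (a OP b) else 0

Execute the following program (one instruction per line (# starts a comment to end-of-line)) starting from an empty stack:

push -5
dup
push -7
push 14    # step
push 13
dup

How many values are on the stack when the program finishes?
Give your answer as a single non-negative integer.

Answer: 6

Derivation:
After 'push -5': stack = [-5] (depth 1)
After 'dup': stack = [-5, -5] (depth 2)
After 'push -7': stack = [-5, -5, -7] (depth 3)
After 'push 14': stack = [-5, -5, -7, 14] (depth 4)
After 'push 13': stack = [-5, -5, -7, 14, 13] (depth 5)
After 'dup': stack = [-5, -5, -7, 14, 13, 13] (depth 6)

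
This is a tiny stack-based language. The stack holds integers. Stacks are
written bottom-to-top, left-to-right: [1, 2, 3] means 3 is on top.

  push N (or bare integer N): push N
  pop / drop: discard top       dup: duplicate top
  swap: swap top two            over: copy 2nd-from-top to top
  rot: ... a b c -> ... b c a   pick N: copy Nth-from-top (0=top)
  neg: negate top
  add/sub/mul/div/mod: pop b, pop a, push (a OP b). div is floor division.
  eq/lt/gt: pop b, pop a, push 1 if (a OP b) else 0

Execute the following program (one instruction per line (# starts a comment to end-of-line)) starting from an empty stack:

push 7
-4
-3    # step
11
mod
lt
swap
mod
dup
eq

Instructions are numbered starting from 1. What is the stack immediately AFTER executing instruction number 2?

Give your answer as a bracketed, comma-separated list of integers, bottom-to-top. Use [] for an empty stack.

Step 1 ('push 7'): [7]
Step 2 ('-4'): [7, -4]

Answer: [7, -4]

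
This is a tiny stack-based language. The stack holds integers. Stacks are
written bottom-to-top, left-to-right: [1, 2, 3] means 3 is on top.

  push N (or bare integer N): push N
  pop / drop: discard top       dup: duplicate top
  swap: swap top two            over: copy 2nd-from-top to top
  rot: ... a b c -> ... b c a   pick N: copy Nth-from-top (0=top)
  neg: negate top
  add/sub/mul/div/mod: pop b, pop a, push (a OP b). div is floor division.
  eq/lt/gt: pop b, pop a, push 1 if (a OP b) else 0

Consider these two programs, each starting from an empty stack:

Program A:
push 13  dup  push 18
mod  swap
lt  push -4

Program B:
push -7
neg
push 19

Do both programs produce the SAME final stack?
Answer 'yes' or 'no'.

Answer: no

Derivation:
Program A trace:
  After 'push 13': [13]
  After 'dup': [13, 13]
  After 'push 18': [13, 13, 18]
  After 'mod': [13, 13]
  After 'swap': [13, 13]
  After 'lt': [0]
  After 'push -4': [0, -4]
Program A final stack: [0, -4]

Program B trace:
  After 'push -7': [-7]
  After 'neg': [7]
  After 'push 19': [7, 19]
Program B final stack: [7, 19]
Same: no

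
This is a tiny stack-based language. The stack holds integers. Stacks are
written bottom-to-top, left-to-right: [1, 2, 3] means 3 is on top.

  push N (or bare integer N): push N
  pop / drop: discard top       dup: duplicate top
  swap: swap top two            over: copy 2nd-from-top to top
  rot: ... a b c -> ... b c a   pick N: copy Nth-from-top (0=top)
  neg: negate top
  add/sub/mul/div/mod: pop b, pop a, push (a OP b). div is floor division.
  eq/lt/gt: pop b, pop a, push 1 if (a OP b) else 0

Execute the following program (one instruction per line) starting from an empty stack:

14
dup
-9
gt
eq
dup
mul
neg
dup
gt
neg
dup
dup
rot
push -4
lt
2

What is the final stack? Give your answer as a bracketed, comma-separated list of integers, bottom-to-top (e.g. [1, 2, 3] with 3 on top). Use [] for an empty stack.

After 'push 14': [14]
After 'dup': [14, 14]
After 'push -9': [14, 14, -9]
After 'gt': [14, 1]
After 'eq': [0]
After 'dup': [0, 0]
After 'mul': [0]
After 'neg': [0]
After 'dup': [0, 0]
After 'gt': [0]
After 'neg': [0]
After 'dup': [0, 0]
After 'dup': [0, 0, 0]
After 'rot': [0, 0, 0]
After 'push -4': [0, 0, 0, -4]
After 'lt': [0, 0, 0]
After 'push 2': [0, 0, 0, 2]

Answer: [0, 0, 0, 2]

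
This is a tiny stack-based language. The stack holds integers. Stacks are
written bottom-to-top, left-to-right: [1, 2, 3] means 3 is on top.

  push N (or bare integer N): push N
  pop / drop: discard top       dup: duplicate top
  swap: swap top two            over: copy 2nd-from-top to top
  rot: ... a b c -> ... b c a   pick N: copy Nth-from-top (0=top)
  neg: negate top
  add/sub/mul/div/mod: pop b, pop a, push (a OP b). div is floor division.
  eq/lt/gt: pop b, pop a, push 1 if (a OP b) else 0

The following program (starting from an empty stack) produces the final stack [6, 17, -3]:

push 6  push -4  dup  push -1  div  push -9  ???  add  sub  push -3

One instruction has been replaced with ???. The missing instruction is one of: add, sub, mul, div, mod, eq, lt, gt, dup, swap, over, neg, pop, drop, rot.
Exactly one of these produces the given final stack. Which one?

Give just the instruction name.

Stack before ???: [6, -4, 4, -9]
Stack after ???:  [6, 4, -9, -4]
The instruction that transforms [6, -4, 4, -9] -> [6, 4, -9, -4] is: rot

Answer: rot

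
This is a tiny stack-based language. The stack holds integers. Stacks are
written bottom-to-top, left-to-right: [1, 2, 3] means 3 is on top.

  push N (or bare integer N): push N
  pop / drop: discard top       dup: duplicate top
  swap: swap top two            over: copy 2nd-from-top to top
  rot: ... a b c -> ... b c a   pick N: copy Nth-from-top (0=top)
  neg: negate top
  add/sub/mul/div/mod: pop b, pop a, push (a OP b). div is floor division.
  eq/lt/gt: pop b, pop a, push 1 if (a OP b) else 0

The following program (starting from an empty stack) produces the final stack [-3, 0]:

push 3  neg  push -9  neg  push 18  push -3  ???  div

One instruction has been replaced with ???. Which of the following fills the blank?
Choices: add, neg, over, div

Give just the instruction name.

Answer: add

Derivation:
Stack before ???: [-3, 9, 18, -3]
Stack after ???:  [-3, 9, 15]
Checking each choice:
  add: MATCH
  neg: produces [-3, 9, 6]
  over: produces [-3, 9, 18, -1]
  div: produces [-3, -2]


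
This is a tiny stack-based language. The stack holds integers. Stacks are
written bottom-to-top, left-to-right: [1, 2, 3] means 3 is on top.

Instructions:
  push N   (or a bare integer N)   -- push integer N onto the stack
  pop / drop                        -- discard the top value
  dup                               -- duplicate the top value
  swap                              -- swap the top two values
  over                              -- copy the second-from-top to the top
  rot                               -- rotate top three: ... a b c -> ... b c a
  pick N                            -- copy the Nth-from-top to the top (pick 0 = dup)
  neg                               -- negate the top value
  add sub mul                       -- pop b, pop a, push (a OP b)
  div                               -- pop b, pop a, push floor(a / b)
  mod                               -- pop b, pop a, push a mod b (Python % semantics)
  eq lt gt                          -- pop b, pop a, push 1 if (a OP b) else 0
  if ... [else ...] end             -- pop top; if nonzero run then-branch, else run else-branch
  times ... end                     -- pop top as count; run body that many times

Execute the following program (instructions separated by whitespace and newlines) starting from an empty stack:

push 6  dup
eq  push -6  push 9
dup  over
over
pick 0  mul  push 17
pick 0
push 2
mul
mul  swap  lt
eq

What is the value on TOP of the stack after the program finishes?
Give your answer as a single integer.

After 'push 6': [6]
After 'dup': [6, 6]
After 'eq': [1]
After 'push -6': [1, -6]
After 'push 9': [1, -6, 9]
After 'dup': [1, -6, 9, 9]
After 'over': [1, -6, 9, 9, 9]
After 'over': [1, -6, 9, 9, 9, 9]
After 'pick 0': [1, -6, 9, 9, 9, 9, 9]
After 'mul': [1, -6, 9, 9, 9, 81]
After 'push 17': [1, -6, 9, 9, 9, 81, 17]
After 'pick 0': [1, -6, 9, 9, 9, 81, 17, 17]
After 'push 2': [1, -6, 9, 9, 9, 81, 17, 17, 2]
After 'mul': [1, -6, 9, 9, 9, 81, 17, 34]
After 'mul': [1, -6, 9, 9, 9, 81, 578]
After 'swap': [1, -6, 9, 9, 9, 578, 81]
After 'lt': [1, -6, 9, 9, 9, 0]
After 'eq': [1, -6, 9, 9, 0]

Answer: 0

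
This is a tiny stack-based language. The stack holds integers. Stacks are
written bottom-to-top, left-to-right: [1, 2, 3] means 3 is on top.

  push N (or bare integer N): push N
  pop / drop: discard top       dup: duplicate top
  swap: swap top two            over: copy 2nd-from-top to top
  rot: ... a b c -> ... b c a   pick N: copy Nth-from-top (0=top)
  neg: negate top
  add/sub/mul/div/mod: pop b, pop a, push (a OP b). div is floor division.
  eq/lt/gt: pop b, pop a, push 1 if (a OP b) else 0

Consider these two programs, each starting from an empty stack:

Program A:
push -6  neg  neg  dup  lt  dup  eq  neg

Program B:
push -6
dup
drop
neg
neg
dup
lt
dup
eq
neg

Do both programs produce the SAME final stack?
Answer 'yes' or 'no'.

Program A trace:
  After 'push -6': [-6]
  After 'neg': [6]
  After 'neg': [-6]
  After 'dup': [-6, -6]
  After 'lt': [0]
  After 'dup': [0, 0]
  After 'eq': [1]
  After 'neg': [-1]
Program A final stack: [-1]

Program B trace:
  After 'push -6': [-6]
  After 'dup': [-6, -6]
  After 'drop': [-6]
  After 'neg': [6]
  After 'neg': [-6]
  After 'dup': [-6, -6]
  After 'lt': [0]
  After 'dup': [0, 0]
  After 'eq': [1]
  After 'neg': [-1]
Program B final stack: [-1]
Same: yes

Answer: yes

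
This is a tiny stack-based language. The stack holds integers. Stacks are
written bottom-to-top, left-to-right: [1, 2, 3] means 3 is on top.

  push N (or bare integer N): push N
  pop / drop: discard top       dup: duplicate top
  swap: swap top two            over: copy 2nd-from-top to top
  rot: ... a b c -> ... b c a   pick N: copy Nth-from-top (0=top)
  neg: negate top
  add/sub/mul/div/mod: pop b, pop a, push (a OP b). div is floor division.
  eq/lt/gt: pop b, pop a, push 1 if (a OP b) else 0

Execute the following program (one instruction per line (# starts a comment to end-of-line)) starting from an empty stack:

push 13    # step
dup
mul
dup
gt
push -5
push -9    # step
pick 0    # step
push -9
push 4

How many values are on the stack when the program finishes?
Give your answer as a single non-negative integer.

Answer: 6

Derivation:
After 'push 13': stack = [13] (depth 1)
After 'dup': stack = [13, 13] (depth 2)
After 'mul': stack = [169] (depth 1)
After 'dup': stack = [169, 169] (depth 2)
After 'gt': stack = [0] (depth 1)
After 'push -5': stack = [0, -5] (depth 2)
After 'push -9': stack = [0, -5, -9] (depth 3)
After 'pick 0': stack = [0, -5, -9, -9] (depth 4)
After 'push -9': stack = [0, -5, -9, -9, -9] (depth 5)
After 'push 4': stack = [0, -5, -9, -9, -9, 4] (depth 6)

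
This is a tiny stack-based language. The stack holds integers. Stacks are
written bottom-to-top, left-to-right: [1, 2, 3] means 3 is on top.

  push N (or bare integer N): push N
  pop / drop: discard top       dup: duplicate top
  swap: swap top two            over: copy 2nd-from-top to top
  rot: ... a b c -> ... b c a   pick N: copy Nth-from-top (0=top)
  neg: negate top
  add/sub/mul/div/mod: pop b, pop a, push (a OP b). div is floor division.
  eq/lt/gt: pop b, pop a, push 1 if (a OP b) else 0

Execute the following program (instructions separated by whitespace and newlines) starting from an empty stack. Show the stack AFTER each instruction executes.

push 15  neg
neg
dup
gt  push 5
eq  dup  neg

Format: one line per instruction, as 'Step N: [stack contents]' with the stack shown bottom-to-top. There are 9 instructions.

Step 1: [15]
Step 2: [-15]
Step 3: [15]
Step 4: [15, 15]
Step 5: [0]
Step 6: [0, 5]
Step 7: [0]
Step 8: [0, 0]
Step 9: [0, 0]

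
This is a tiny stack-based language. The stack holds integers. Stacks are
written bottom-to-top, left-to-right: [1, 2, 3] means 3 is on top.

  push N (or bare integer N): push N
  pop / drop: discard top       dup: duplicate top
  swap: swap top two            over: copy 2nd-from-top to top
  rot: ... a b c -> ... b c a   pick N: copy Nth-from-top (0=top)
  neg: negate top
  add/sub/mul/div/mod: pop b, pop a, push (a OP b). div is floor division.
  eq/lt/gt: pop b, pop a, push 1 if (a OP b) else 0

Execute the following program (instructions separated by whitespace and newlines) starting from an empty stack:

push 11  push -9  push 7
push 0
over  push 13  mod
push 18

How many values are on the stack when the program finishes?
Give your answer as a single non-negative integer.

After 'push 11': stack = [11] (depth 1)
After 'push -9': stack = [11, -9] (depth 2)
After 'push 7': stack = [11, -9, 7] (depth 3)
After 'push 0': stack = [11, -9, 7, 0] (depth 4)
After 'over': stack = [11, -9, 7, 0, 7] (depth 5)
After 'push 13': stack = [11, -9, 7, 0, 7, 13] (depth 6)
After 'mod': stack = [11, -9, 7, 0, 7] (depth 5)
After 'push 18': stack = [11, -9, 7, 0, 7, 18] (depth 6)

Answer: 6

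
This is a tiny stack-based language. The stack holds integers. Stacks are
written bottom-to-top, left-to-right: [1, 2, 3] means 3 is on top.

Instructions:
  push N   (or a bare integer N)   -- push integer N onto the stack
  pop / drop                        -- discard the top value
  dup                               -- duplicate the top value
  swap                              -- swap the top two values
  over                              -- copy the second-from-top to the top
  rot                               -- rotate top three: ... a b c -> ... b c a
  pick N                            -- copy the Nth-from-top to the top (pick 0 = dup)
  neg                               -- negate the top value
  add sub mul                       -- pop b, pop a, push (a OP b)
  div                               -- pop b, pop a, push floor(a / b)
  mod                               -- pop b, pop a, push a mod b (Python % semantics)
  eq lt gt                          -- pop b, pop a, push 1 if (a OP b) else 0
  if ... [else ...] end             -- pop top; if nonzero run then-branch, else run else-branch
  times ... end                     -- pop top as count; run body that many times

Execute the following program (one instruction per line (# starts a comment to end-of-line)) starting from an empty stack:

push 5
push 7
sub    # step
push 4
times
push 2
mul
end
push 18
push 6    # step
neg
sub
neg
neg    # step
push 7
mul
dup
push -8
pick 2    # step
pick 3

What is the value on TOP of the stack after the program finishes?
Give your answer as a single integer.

After 'push 5': [5]
After 'push 7': [5, 7]
After 'sub': [-2]
After 'push 4': [-2, 4]
After 'times': [-2]
After 'push 2': [-2, 2]
After 'mul': [-4]
After 'push 2': [-4, 2]
After 'mul': [-8]
After 'push 2': [-8, 2]
  ...
After 'neg': [-32, 18, -6]
After 'sub': [-32, 24]
After 'neg': [-32, -24]
After 'neg': [-32, 24]
After 'push 7': [-32, 24, 7]
After 'mul': [-32, 168]
After 'dup': [-32, 168, 168]
After 'push -8': [-32, 168, 168, -8]
After 'pick 2': [-32, 168, 168, -8, 168]
After 'pick 3': [-32, 168, 168, -8, 168, 168]

Answer: 168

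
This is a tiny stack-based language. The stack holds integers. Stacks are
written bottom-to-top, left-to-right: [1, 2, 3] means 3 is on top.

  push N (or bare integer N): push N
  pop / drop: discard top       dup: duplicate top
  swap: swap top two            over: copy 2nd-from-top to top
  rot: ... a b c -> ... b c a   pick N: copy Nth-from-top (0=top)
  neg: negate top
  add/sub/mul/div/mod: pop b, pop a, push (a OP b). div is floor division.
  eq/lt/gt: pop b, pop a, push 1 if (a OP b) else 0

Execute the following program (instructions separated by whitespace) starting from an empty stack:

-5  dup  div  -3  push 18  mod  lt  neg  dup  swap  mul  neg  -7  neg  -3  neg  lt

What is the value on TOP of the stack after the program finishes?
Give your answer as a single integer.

After 'push -5': [-5]
After 'dup': [-5, -5]
After 'div': [1]
After 'push -3': [1, -3]
After 'push 18': [1, -3, 18]
After 'mod': [1, 15]
After 'lt': [1]
After 'neg': [-1]
After 'dup': [-1, -1]
After 'swap': [-1, -1]
After 'mul': [1]
After 'neg': [-1]
After 'push -7': [-1, -7]
After 'neg': [-1, 7]
After 'push -3': [-1, 7, -3]
After 'neg': [-1, 7, 3]
After 'lt': [-1, 0]

Answer: 0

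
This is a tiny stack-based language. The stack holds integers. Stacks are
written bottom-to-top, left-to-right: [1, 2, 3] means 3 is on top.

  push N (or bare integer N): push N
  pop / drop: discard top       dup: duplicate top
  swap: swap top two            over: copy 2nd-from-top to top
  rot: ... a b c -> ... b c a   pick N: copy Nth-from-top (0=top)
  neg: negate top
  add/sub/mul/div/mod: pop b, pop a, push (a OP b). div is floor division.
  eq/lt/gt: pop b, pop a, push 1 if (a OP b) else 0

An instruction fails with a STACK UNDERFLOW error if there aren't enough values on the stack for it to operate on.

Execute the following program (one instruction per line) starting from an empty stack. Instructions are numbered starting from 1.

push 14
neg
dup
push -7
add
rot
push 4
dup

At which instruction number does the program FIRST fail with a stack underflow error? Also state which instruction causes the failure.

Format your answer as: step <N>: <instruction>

Answer: step 6: rot

Derivation:
Step 1 ('push 14'): stack = [14], depth = 1
Step 2 ('neg'): stack = [-14], depth = 1
Step 3 ('dup'): stack = [-14, -14], depth = 2
Step 4 ('push -7'): stack = [-14, -14, -7], depth = 3
Step 5 ('add'): stack = [-14, -21], depth = 2
Step 6 ('rot'): needs 3 value(s) but depth is 2 — STACK UNDERFLOW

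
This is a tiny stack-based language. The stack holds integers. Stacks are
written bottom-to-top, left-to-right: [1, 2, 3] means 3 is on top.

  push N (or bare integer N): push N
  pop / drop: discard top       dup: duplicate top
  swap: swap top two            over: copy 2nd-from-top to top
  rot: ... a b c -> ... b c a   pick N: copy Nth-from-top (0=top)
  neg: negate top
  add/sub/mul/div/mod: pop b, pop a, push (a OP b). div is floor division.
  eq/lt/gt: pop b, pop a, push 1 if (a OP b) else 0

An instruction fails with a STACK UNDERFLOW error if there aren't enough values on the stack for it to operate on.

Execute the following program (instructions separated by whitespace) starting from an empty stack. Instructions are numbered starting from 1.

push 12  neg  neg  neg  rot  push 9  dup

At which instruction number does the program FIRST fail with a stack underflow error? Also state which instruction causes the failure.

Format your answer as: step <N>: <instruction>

Answer: step 5: rot

Derivation:
Step 1 ('push 12'): stack = [12], depth = 1
Step 2 ('neg'): stack = [-12], depth = 1
Step 3 ('neg'): stack = [12], depth = 1
Step 4 ('neg'): stack = [-12], depth = 1
Step 5 ('rot'): needs 3 value(s) but depth is 1 — STACK UNDERFLOW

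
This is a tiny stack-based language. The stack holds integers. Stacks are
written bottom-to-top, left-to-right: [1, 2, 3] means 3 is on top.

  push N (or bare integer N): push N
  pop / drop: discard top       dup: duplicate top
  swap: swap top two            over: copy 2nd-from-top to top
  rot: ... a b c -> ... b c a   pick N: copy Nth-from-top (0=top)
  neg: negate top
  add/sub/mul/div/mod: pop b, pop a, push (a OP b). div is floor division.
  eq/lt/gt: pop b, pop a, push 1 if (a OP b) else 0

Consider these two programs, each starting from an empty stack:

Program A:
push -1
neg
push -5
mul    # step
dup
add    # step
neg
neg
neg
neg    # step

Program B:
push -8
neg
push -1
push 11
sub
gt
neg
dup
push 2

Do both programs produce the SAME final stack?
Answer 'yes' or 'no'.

Program A trace:
  After 'push -1': [-1]
  After 'neg': [1]
  After 'push -5': [1, -5]
  After 'mul': [-5]
  After 'dup': [-5, -5]
  After 'add': [-10]
  After 'neg': [10]
  After 'neg': [-10]
  After 'neg': [10]
  After 'neg': [-10]
Program A final stack: [-10]

Program B trace:
  After 'push -8': [-8]
  After 'neg': [8]
  After 'push -1': [8, -1]
  After 'push 11': [8, -1, 11]
  After 'sub': [8, -12]
  After 'gt': [1]
  After 'neg': [-1]
  After 'dup': [-1, -1]
  After 'push 2': [-1, -1, 2]
Program B final stack: [-1, -1, 2]
Same: no

Answer: no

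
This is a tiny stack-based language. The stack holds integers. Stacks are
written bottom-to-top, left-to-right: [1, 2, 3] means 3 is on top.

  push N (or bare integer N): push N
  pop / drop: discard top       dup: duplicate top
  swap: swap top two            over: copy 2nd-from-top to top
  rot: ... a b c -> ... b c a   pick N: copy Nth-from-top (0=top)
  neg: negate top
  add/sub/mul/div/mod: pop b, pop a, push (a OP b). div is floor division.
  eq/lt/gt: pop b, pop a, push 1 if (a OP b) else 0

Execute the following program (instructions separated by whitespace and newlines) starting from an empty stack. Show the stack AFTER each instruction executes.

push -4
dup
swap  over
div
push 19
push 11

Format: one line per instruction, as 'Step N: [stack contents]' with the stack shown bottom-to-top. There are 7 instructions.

Step 1: [-4]
Step 2: [-4, -4]
Step 3: [-4, -4]
Step 4: [-4, -4, -4]
Step 5: [-4, 1]
Step 6: [-4, 1, 19]
Step 7: [-4, 1, 19, 11]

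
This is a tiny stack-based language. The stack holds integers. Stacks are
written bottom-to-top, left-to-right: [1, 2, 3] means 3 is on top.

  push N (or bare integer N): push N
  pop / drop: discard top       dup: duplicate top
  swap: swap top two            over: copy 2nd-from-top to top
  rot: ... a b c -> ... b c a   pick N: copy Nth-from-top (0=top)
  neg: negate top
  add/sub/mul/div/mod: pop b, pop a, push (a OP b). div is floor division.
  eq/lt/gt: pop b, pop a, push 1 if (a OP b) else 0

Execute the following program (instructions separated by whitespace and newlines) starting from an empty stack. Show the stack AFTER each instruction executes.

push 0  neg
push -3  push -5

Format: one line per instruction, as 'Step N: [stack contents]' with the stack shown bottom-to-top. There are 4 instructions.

Step 1: [0]
Step 2: [0]
Step 3: [0, -3]
Step 4: [0, -3, -5]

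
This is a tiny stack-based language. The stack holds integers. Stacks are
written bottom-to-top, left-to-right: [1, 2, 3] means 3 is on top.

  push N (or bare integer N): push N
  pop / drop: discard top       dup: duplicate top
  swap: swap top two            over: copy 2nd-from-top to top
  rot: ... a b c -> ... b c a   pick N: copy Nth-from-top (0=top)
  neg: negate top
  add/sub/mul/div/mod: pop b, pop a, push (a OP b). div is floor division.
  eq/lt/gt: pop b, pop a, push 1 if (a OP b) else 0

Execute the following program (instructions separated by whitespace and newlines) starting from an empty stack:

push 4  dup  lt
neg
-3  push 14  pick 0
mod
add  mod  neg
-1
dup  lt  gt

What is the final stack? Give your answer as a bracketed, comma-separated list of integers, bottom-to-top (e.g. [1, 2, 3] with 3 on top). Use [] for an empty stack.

After 'push 4': [4]
After 'dup': [4, 4]
After 'lt': [0]
After 'neg': [0]
After 'push -3': [0, -3]
After 'push 14': [0, -3, 14]
After 'pick 0': [0, -3, 14, 14]
After 'mod': [0, -3, 0]
After 'add': [0, -3]
After 'mod': [0]
After 'neg': [0]
After 'push -1': [0, -1]
After 'dup': [0, -1, -1]
After 'lt': [0, 0]
After 'gt': [0]

Answer: [0]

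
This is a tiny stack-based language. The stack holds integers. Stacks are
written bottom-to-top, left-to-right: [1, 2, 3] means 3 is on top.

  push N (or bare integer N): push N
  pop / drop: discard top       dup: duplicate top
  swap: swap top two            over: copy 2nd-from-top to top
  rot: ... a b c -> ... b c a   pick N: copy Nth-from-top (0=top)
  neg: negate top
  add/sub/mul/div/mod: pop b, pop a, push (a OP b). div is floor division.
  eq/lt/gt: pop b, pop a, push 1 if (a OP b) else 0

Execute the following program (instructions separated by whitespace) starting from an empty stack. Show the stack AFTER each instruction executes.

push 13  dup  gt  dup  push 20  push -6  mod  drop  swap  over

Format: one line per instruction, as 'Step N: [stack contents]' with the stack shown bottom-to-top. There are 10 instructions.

Step 1: [13]
Step 2: [13, 13]
Step 3: [0]
Step 4: [0, 0]
Step 5: [0, 0, 20]
Step 6: [0, 0, 20, -6]
Step 7: [0, 0, -4]
Step 8: [0, 0]
Step 9: [0, 0]
Step 10: [0, 0, 0]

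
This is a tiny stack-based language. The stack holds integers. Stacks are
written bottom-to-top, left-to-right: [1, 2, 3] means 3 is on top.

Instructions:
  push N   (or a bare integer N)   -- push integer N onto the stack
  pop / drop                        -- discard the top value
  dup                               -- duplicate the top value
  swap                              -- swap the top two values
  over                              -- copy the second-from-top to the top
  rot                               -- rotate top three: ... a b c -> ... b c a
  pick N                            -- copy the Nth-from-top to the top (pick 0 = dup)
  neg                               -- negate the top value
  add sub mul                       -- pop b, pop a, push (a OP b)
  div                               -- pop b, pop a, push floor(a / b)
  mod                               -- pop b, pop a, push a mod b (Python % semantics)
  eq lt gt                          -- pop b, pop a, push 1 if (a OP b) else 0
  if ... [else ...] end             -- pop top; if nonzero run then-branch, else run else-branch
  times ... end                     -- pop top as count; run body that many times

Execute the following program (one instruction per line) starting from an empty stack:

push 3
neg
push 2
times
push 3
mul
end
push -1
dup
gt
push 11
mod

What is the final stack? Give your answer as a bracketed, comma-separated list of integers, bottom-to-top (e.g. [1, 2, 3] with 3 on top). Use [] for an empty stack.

After 'push 3': [3]
After 'neg': [-3]
After 'push 2': [-3, 2]
After 'times': [-3]
After 'push 3': [-3, 3]
After 'mul': [-9]
After 'push 3': [-9, 3]
After 'mul': [-27]
After 'push -1': [-27, -1]
After 'dup': [-27, -1, -1]
After 'gt': [-27, 0]
After 'push 11': [-27, 0, 11]
After 'mod': [-27, 0]

Answer: [-27, 0]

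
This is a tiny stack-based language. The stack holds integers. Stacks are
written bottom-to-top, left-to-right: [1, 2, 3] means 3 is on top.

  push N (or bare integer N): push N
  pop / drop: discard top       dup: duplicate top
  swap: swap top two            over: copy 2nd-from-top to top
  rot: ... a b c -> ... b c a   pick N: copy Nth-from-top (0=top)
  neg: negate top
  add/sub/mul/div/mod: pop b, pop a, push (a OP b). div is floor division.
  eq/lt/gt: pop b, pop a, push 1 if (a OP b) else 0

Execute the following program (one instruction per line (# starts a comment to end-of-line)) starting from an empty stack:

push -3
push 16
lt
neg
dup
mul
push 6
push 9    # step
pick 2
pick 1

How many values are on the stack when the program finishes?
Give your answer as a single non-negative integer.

After 'push -3': stack = [-3] (depth 1)
After 'push 16': stack = [-3, 16] (depth 2)
After 'lt': stack = [1] (depth 1)
After 'neg': stack = [-1] (depth 1)
After 'dup': stack = [-1, -1] (depth 2)
After 'mul': stack = [1] (depth 1)
After 'push 6': stack = [1, 6] (depth 2)
After 'push 9': stack = [1, 6, 9] (depth 3)
After 'pick 2': stack = [1, 6, 9, 1] (depth 4)
After 'pick 1': stack = [1, 6, 9, 1, 9] (depth 5)

Answer: 5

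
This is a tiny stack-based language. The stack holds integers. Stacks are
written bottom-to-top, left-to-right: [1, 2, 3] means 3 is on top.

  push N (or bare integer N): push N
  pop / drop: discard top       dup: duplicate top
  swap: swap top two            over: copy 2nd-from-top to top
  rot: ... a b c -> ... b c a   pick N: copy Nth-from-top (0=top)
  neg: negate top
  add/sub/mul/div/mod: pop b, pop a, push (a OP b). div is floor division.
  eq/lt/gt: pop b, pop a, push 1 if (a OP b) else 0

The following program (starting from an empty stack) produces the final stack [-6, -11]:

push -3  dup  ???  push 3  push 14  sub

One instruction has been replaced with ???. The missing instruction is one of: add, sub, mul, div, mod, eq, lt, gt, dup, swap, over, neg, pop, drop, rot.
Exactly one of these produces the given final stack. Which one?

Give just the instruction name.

Stack before ???: [-3, -3]
Stack after ???:  [-6]
The instruction that transforms [-3, -3] -> [-6] is: add

Answer: add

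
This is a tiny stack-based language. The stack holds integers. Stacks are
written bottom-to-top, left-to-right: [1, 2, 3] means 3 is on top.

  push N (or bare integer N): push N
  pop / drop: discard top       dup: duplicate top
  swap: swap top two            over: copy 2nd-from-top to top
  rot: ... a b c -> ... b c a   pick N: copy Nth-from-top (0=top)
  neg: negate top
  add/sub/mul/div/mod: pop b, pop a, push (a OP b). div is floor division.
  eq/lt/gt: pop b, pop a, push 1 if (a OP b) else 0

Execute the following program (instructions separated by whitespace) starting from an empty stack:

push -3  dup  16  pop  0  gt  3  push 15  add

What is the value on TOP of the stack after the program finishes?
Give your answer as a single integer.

Answer: 18

Derivation:
After 'push -3': [-3]
After 'dup': [-3, -3]
After 'push 16': [-3, -3, 16]
After 'pop': [-3, -3]
After 'push 0': [-3, -3, 0]
After 'gt': [-3, 0]
After 'push 3': [-3, 0, 3]
After 'push 15': [-3, 0, 3, 15]
After 'add': [-3, 0, 18]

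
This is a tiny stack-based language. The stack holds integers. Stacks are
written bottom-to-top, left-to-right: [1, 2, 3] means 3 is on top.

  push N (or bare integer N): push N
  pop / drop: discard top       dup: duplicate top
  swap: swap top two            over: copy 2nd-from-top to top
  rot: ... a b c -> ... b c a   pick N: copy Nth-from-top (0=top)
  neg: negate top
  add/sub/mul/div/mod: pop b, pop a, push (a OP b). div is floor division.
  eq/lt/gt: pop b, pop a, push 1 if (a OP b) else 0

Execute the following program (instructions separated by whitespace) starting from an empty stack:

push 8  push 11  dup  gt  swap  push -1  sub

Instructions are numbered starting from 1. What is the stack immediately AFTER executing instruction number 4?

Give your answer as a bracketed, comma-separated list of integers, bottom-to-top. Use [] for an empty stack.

Answer: [8, 0]

Derivation:
Step 1 ('push 8'): [8]
Step 2 ('push 11'): [8, 11]
Step 3 ('dup'): [8, 11, 11]
Step 4 ('gt'): [8, 0]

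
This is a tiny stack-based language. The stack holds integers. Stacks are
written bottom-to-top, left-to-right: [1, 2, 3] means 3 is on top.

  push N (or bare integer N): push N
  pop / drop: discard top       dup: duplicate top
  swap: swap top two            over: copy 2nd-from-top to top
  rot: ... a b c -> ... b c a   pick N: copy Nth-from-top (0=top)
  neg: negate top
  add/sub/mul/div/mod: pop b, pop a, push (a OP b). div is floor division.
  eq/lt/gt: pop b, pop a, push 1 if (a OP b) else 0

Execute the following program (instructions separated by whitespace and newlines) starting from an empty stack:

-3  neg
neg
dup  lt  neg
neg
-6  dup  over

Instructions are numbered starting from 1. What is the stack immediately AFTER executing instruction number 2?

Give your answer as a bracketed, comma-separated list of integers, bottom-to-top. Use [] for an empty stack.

Step 1 ('-3'): [-3]
Step 2 ('neg'): [3]

Answer: [3]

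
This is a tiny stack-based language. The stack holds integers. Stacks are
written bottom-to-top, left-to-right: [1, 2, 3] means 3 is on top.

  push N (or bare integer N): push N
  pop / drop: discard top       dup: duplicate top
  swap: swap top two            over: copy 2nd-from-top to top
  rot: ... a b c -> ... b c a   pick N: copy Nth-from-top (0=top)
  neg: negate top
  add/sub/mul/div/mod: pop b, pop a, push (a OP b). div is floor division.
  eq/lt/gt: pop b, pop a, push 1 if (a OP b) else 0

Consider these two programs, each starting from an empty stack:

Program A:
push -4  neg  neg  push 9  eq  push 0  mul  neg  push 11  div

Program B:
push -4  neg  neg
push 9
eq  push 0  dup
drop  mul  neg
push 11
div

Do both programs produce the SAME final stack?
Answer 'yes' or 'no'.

Answer: yes

Derivation:
Program A trace:
  After 'push -4': [-4]
  After 'neg': [4]
  After 'neg': [-4]
  After 'push 9': [-4, 9]
  After 'eq': [0]
  After 'push 0': [0, 0]
  After 'mul': [0]
  After 'neg': [0]
  After 'push 11': [0, 11]
  After 'div': [0]
Program A final stack: [0]

Program B trace:
  After 'push -4': [-4]
  After 'neg': [4]
  After 'neg': [-4]
  After 'push 9': [-4, 9]
  After 'eq': [0]
  After 'push 0': [0, 0]
  After 'dup': [0, 0, 0]
  After 'drop': [0, 0]
  After 'mul': [0]
  After 'neg': [0]
  After 'push 11': [0, 11]
  After 'div': [0]
Program B final stack: [0]
Same: yes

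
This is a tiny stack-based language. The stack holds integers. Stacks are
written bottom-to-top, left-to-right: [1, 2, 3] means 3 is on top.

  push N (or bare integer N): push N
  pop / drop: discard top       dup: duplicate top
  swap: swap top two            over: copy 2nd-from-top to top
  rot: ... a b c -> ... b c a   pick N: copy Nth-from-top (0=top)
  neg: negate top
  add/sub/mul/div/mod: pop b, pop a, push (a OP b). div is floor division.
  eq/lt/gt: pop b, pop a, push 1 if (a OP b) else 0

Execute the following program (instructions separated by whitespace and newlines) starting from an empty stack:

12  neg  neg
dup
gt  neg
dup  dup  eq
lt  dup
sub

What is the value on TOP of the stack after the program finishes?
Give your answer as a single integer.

Answer: 0

Derivation:
After 'push 12': [12]
After 'neg': [-12]
After 'neg': [12]
After 'dup': [12, 12]
After 'gt': [0]
After 'neg': [0]
After 'dup': [0, 0]
After 'dup': [0, 0, 0]
After 'eq': [0, 1]
After 'lt': [1]
After 'dup': [1, 1]
After 'sub': [0]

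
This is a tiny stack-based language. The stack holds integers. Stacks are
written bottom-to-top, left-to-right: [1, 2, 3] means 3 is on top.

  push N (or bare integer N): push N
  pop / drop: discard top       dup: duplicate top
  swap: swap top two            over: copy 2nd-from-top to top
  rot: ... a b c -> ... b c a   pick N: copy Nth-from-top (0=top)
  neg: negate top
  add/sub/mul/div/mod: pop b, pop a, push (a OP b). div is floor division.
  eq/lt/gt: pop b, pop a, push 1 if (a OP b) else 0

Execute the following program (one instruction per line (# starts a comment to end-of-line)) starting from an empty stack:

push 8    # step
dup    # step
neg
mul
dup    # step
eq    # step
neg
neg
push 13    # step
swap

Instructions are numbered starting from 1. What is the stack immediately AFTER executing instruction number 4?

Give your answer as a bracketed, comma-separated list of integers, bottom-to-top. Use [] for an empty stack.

Step 1 ('push 8'): [8]
Step 2 ('dup'): [8, 8]
Step 3 ('neg'): [8, -8]
Step 4 ('mul'): [-64]

Answer: [-64]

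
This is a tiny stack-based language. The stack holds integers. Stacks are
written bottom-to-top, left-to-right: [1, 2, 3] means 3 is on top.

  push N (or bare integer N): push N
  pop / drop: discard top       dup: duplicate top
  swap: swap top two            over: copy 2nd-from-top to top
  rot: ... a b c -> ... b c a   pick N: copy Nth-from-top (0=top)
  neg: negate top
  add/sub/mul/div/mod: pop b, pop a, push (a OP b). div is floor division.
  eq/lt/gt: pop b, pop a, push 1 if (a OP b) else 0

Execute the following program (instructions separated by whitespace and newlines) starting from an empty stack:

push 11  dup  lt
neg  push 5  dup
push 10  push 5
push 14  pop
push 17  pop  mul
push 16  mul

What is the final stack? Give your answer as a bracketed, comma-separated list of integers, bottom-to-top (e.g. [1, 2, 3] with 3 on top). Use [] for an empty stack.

Answer: [0, 5, 5, 800]

Derivation:
After 'push 11': [11]
After 'dup': [11, 11]
After 'lt': [0]
After 'neg': [0]
After 'push 5': [0, 5]
After 'dup': [0, 5, 5]
After 'push 10': [0, 5, 5, 10]
After 'push 5': [0, 5, 5, 10, 5]
After 'push 14': [0, 5, 5, 10, 5, 14]
After 'pop': [0, 5, 5, 10, 5]
After 'push 17': [0, 5, 5, 10, 5, 17]
After 'pop': [0, 5, 5, 10, 5]
After 'mul': [0, 5, 5, 50]
After 'push 16': [0, 5, 5, 50, 16]
After 'mul': [0, 5, 5, 800]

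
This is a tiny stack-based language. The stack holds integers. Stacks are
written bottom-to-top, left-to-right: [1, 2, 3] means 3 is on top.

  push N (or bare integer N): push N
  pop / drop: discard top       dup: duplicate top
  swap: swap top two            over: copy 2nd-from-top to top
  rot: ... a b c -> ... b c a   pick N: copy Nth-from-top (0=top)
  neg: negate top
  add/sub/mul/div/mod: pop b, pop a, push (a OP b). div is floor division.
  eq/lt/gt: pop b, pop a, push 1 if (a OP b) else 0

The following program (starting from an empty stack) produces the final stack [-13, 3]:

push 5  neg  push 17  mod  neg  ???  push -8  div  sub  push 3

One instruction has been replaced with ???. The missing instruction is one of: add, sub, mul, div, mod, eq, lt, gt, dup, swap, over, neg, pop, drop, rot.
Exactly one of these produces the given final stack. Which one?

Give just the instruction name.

Stack before ???: [-12]
Stack after ???:  [-12, -12]
The instruction that transforms [-12] -> [-12, -12] is: dup

Answer: dup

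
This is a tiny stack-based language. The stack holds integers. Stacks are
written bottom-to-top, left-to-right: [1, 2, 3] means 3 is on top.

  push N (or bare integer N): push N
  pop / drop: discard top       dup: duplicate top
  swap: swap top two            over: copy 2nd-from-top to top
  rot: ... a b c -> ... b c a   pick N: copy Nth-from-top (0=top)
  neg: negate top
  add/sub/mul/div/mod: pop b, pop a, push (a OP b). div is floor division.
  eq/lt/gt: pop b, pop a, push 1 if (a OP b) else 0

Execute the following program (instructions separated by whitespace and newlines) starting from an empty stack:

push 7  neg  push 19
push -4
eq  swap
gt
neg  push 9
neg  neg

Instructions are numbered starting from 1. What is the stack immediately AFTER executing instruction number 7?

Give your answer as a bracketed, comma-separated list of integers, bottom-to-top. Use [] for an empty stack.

Step 1 ('push 7'): [7]
Step 2 ('neg'): [-7]
Step 3 ('push 19'): [-7, 19]
Step 4 ('push -4'): [-7, 19, -4]
Step 5 ('eq'): [-7, 0]
Step 6 ('swap'): [0, -7]
Step 7 ('gt'): [1]

Answer: [1]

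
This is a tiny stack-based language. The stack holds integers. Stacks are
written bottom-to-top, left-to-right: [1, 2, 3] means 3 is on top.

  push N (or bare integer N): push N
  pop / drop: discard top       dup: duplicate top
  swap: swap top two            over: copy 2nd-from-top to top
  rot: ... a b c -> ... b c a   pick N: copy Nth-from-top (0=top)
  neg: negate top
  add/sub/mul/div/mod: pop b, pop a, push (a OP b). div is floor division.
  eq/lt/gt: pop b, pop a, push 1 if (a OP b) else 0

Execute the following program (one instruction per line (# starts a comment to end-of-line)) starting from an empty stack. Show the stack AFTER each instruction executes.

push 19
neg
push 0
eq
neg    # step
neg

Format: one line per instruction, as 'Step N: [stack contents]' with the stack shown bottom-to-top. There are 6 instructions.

Step 1: [19]
Step 2: [-19]
Step 3: [-19, 0]
Step 4: [0]
Step 5: [0]
Step 6: [0]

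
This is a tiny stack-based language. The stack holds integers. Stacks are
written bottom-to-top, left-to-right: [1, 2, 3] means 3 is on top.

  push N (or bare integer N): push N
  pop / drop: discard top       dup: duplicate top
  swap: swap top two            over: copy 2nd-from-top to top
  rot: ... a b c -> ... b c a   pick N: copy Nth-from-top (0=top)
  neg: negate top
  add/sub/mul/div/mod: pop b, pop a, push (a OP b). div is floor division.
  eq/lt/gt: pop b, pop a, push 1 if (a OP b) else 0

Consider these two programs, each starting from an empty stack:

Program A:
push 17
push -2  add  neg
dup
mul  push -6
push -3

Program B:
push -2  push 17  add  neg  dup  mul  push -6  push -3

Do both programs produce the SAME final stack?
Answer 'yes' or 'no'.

Answer: yes

Derivation:
Program A trace:
  After 'push 17': [17]
  After 'push -2': [17, -2]
  After 'add': [15]
  After 'neg': [-15]
  After 'dup': [-15, -15]
  After 'mul': [225]
  After 'push -6': [225, -6]
  After 'push -3': [225, -6, -3]
Program A final stack: [225, -6, -3]

Program B trace:
  After 'push -2': [-2]
  After 'push 17': [-2, 17]
  After 'add': [15]
  After 'neg': [-15]
  After 'dup': [-15, -15]
  After 'mul': [225]
  After 'push -6': [225, -6]
  After 'push -3': [225, -6, -3]
Program B final stack: [225, -6, -3]
Same: yes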